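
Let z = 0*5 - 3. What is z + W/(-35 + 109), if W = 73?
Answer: -149/74 ≈ -2.0135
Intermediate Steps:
z = -3 (z = 0 - 3 = -3)
z + W/(-35 + 109) = -3 + 73/(-35 + 109) = -3 + 73/74 = -149/74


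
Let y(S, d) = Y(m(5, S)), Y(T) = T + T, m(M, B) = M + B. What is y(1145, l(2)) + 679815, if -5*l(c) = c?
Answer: 682115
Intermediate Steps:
l(c) = -c/5
m(M, B) = B + M
Y(T) = 2*T
y(S, d) = 10 + 2*S (y(S, d) = 2*(S + 5) = 2*(5 + S) = 10 + 2*S)
y(1145, l(2)) + 679815 = (10 + 2*1145) + 679815 = (10 + 2290) + 679815 = 2300 + 679815 = 682115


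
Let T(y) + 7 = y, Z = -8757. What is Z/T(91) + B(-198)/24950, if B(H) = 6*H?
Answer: -5204451/49900 ≈ -104.30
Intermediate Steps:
T(y) = -7 + y
Z/T(91) + B(-198)/24950 = -8757/(-7 + 91) + (6*(-198))/24950 = -8757/84 - 1188*1/24950 = -8757*1/84 - 594/12475 = -417/4 - 594/12475 = -5204451/49900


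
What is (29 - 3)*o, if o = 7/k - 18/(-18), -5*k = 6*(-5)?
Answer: 169/3 ≈ 56.333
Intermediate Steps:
k = 6 (k = -6*(-5)/5 = -1/5*(-30) = 6)
o = 13/6 (o = 7/6 - 18/(-18) = 7*(1/6) - 18*(-1/18) = 7/6 + 1 = 13/6 ≈ 2.1667)
(29 - 3)*o = (29 - 3)*(13/6) = 26*(13/6) = 169/3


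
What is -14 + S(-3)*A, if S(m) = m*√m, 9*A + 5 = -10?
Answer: -14 + 5*I*√3 ≈ -14.0 + 8.6602*I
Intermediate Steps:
A = -5/3 (A = -5/9 + (⅑)*(-10) = -5/9 - 10/9 = -5/3 ≈ -1.6667)
S(m) = m^(3/2)
-14 + S(-3)*A = -14 + (-3)^(3/2)*(-5/3) = -14 - 3*I*√3*(-5/3) = -14 + 5*I*√3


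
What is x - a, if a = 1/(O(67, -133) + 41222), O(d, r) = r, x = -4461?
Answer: -183298030/41089 ≈ -4461.0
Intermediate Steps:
a = 1/41089 (a = 1/(-133 + 41222) = 1/41089 ≈ 2.4337e-5)
x - a = -4461 - 1*1/41089 = -4461 - 1/41089 = -183298030/41089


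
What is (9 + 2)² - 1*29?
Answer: 92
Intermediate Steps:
(9 + 2)² - 1*29 = 11² - 29 = 121 - 29 = 92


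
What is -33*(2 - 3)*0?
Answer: 0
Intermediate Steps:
-33*(2 - 3)*0 = -(-33)*0 = -33*0 = 0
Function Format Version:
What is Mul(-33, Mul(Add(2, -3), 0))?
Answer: 0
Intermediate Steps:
Mul(-33, Mul(Add(2, -3), 0)) = Mul(-33, Mul(-1, 0)) = Mul(-33, 0) = 0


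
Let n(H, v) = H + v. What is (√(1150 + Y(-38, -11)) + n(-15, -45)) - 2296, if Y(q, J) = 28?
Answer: -2356 + √1178 ≈ -2321.7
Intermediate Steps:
(√(1150 + Y(-38, -11)) + n(-15, -45)) - 2296 = (√(1150 + 28) + (-15 - 45)) - 2296 = (√1178 - 60) - 2296 = (-60 + √1178) - 2296 = -2356 + √1178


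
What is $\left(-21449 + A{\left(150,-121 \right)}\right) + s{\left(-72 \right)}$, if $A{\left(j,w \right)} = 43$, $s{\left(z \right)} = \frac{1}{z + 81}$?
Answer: $- \frac{192653}{9} \approx -21406.0$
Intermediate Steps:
$s{\left(z \right)} = \frac{1}{81 + z}$
$\left(-21449 + A{\left(150,-121 \right)}\right) + s{\left(-72 \right)} = \left(-21449 + 43\right) + \frac{1}{81 - 72} = -21406 + \frac{1}{9} = - \frac{192653}{9}$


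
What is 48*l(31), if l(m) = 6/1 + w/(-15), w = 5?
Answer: 272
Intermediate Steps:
l(m) = 17/3 (l(m) = 6/1 + 5/(-15) = 6*1 + 5*(-1/15) = 6 - ⅓ = 17/3)
48*l(31) = 48*(17/3) = 272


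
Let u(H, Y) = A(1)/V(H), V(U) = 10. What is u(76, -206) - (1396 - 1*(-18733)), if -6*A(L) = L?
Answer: -1207741/60 ≈ -20129.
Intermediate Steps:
A(L) = -L/6
u(H, Y) = -1/60 (u(H, Y) = -⅙*1/10 = -⅙*⅒ = -1/60)
u(76, -206) - (1396 - 1*(-18733)) = -1/60 - (1396 - 1*(-18733)) = -1/60 - (1396 + 18733) = -1/60 - 1*20129 = -1/60 - 20129 = -1207741/60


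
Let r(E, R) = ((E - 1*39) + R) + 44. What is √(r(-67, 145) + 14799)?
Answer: √14882 ≈ 121.99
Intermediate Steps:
r(E, R) = 5 + E + R (r(E, R) = ((E - 39) + R) + 44 = ((-39 + E) + R) + 44 = (-39 + E + R) + 44 = 5 + E + R)
√(r(-67, 145) + 14799) = √((5 - 67 + 145) + 14799) = √(83 + 14799) = √14882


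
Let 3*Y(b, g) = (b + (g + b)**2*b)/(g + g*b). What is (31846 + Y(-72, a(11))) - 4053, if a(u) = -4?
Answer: 1938641/71 ≈ 27305.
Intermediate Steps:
Y(b, g) = (b + b*(b + g)**2)/(3*(g + b*g)) (Y(b, g) = ((b + (g + b)**2*b)/(g + g*b))/3 = ((b + (b + g)**2*b)/(g + b*g))/3 = ((b + b*(b + g)**2)/(g + b*g))/3 = (b + b*(b + g)**2)/(3*(g + b*g)))
(31846 + Y(-72, a(11))) - 4053 = (31846 + (1/3)*(-72)*(1 + (-72 - 4)**2)/(-4*(1 - 72))) - 4053 = (31846 + (1/3)*(-72)*(-1/4)*(1 + (-76)**2)/(-71)) - 4053 = (31846 + (1/3)*(-72)*(-1/4)*(-1/71)*(1 + 5776)) - 4053 = (31846 + (1/3)*(-72)*(-1/4)*(-1/71)*5777) - 4053 = (31846 - 34662/71) - 4053 = 2226404/71 - 4053 = 1938641/71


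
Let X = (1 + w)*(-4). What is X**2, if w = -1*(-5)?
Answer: 576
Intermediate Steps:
w = 5
X = -24 (X = (1 + 5)*(-4) = 6*(-4) = -24)
X**2 = (-24)**2 = 576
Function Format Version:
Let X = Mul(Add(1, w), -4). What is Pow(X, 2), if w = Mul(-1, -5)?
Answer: 576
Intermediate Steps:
w = 5
X = -24 (X = Mul(Add(1, 5), -4) = Mul(6, -4) = -24)
Pow(X, 2) = Pow(-24, 2) = 576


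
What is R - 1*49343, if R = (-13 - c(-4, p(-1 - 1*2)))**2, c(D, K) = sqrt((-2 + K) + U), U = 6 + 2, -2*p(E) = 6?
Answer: -49171 + 26*sqrt(3) ≈ -49126.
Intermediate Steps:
p(E) = -3 (p(E) = -1/2*6 = -3)
U = 8
c(D, K) = sqrt(6 + K) (c(D, K) = sqrt((-2 + K) + 8) = sqrt(6 + K))
R = (-13 - sqrt(3))**2 (R = (-13 - sqrt(6 - 3))**2 = (-13 - sqrt(3))**2 ≈ 217.03)
R - 1*49343 = (13 + sqrt(3))**2 - 1*49343 = (13 + sqrt(3))**2 - 49343 = -49343 + (13 + sqrt(3))**2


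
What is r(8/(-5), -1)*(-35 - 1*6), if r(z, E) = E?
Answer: 41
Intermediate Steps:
r(8/(-5), -1)*(-35 - 1*6) = -(-35 - 1*6) = -(-35 - 6) = -1*(-41) = 41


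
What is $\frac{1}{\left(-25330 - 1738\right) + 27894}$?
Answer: $\frac{1}{826} \approx 0.0012107$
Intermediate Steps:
$\frac{1}{\left(-25330 - 1738\right) + 27894} = \frac{1}{-27068 + 27894} = \frac{1}{826}$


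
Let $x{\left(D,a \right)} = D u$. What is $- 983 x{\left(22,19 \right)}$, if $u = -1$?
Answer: $21626$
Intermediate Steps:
$x{\left(D,a \right)} = - D$ ($x{\left(D,a \right)} = D \left(-1\right) = - D$)
$- 983 x{\left(22,19 \right)} = - 983 \left(\left(-1\right) 22\right) = \left(-983\right) \left(-22\right) = 21626$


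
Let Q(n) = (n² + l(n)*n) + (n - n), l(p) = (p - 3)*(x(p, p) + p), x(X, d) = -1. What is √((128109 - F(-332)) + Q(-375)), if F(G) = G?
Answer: I*√53028934 ≈ 7282.1*I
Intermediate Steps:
l(p) = (-1 + p)*(-3 + p) (l(p) = (p - 3)*(-1 + p) = (-3 + p)*(-1 + p) = (-1 + p)*(-3 + p))
Q(n) = n² + n*(3 + n² - 4*n) (Q(n) = (n² + (3 + n² - 4*n)*n) + (n - n) = (n² + n*(3 + n² - 4*n)) + 0 = n² + n*(3 + n² - 4*n))
√((128109 - F(-332)) + Q(-375)) = √((128109 - 1*(-332)) - 375*(3 + (-375)² - 3*(-375))) = √((128109 + 332) - 375*(3 + 140625 + 1125)) = √(128441 - 375*141753) = √(128441 - 53157375) = √(-53028934) = I*√53028934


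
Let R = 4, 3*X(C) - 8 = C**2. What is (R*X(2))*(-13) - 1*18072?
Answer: -18280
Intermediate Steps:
X(C) = 8/3 + C**2/3
(R*X(2))*(-13) - 1*18072 = (4*(8/3 + (1/3)*2**2))*(-13) - 1*18072 = (4*(8/3 + (1/3)*4))*(-13) - 18072 = (4*(8/3 + 4/3))*(-13) - 18072 = (4*4)*(-13) - 18072 = 16*(-13) - 18072 = -208 - 18072 = -18280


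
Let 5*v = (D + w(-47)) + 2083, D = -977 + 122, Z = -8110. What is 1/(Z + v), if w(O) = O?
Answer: -5/39369 ≈ -0.00012700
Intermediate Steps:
D = -855
v = 1181/5 (v = ((-855 - 47) + 2083)/5 = (-902 + 2083)/5 = (1/5)*1181 = 1181/5 ≈ 236.20)
1/(Z + v) = 1/(-8110 + 1181/5) = 1/(-39369/5) = -5/39369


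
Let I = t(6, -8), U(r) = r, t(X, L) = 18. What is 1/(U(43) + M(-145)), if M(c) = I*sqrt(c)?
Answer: 43/48829 - 18*I*sqrt(145)/48829 ≈ 0.00088062 - 0.0044389*I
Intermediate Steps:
I = 18
M(c) = 18*sqrt(c)
1/(U(43) + M(-145)) = 1/(43 + 18*sqrt(-145)) = 1/(43 + 18*(I*sqrt(145))) = 1/(43 + 18*I*sqrt(145))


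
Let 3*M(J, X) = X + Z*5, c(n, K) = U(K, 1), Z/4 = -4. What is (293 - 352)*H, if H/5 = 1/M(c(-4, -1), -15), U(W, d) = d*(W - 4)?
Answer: 177/19 ≈ 9.3158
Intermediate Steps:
Z = -16 (Z = 4*(-4) = -16)
U(W, d) = d*(-4 + W)
c(n, K) = -4 + K (c(n, K) = 1*(-4 + K) = -4 + K)
M(J, X) = -80/3 + X/3 (M(J, X) = (X - 16*5)/3 = (X - 80)/3 = (-80 + X)/3 = -80/3 + X/3)
H = -3/19 (H = 5/(-80/3 + (⅓)*(-15)) = 5/(-80/3 - 5) = 5/(-95/3) = 5*(-3/95) = -3/19 ≈ -0.15789)
(293 - 352)*H = (293 - 352)*(-3/19) = -59*(-3/19) = 177/19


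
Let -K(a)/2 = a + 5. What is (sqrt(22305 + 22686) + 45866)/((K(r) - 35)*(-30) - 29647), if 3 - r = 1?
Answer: -2414/1483 - 3*sqrt(4999)/28177 ≈ -1.6353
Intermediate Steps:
r = 2 (r = 3 - 1*1 = 3 - 1 = 2)
K(a) = -10 - 2*a (K(a) = -2*(a + 5) = -2*(5 + a) = -10 - 2*a)
(sqrt(22305 + 22686) + 45866)/((K(r) - 35)*(-30) - 29647) = (sqrt(22305 + 22686) + 45866)/(((-10 - 2*2) - 35)*(-30) - 29647) = (sqrt(44991) + 45866)/(((-10 - 4) - 35)*(-30) - 29647) = (3*sqrt(4999) + 45866)/((-14 - 35)*(-30) - 29647) = (45866 + 3*sqrt(4999))/(-49*(-30) - 29647) = (45866 + 3*sqrt(4999))/(1470 - 29647) = (45866 + 3*sqrt(4999))/(-28177) = (45866 + 3*sqrt(4999))*(-1/28177) = -2414/1483 - 3*sqrt(4999)/28177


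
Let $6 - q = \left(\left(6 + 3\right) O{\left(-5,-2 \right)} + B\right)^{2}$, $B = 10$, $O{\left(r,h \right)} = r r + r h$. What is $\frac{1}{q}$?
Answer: $- \frac{1}{105619} \approx -9.468 \cdot 10^{-6}$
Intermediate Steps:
$O{\left(r,h \right)} = r^{2} + h r$
$q = -105619$ ($q = 6 - \left(\left(6 + 3\right) \left(- 5 \left(-2 - 5\right)\right) + 10\right)^{2} = 6 - \left(9 \left(\left(-5\right) \left(-7\right)\right) + 10\right)^{2} = 6 - \left(9 \cdot 35 + 10\right)^{2} = 6 - \left(315 + 10\right)^{2} = 6 - 325^{2} = 6 - 105625 = -105619$)
$\frac{1}{q} = \frac{1}{-105619} = - \frac{1}{105619}$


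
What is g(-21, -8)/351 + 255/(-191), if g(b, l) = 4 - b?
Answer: -84730/67041 ≈ -1.2639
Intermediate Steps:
g(-21, -8)/351 + 255/(-191) = (4 - 1*(-21))/351 + 255/(-191) = (4 + 21)*(1/351) + 255*(-1/191) = 25*(1/351) - 255/191 = 25/351 - 255/191 = -84730/67041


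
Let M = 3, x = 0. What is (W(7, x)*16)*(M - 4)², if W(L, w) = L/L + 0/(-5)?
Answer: 16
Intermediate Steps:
W(L, w) = 1 (W(L, w) = 1 + 0*(-⅕) = 1 + 0 = 1)
(W(7, x)*16)*(M - 4)² = (1*16)*(3 - 4)² = 16*(-1)² = 16*1 = 16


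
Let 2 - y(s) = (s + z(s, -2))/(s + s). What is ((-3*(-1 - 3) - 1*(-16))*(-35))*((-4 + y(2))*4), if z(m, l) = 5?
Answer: 14700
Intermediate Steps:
y(s) = 2 - (5 + s)/(2*s) (y(s) = 2 - (s + 5)/(s + s) = 2 - (5 + s)/(2*s))
((-3*(-1 - 3) - 1*(-16))*(-35))*((-4 + y(2))*4) = ((-3*(-1 - 3) - 1*(-16))*(-35))*((-4 + (1/2)*(-5 + 3*2)/2)*4) = ((-3*(-4) + 16)*(-35))*((-4 + (1/2)*(1/2)*(-5 + 6))*4) = ((12 + 16)*(-35))*((-4 + (1/2)*(1/2)*1)*4) = (28*(-35))*((-4 + 1/4)*4) = -(-3675)*4 = -980*(-15) = 14700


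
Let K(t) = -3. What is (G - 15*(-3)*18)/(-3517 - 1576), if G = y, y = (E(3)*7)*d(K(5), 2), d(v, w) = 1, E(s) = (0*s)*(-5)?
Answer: -810/5093 ≈ -0.15904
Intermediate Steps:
E(s) = 0 (E(s) = 0*(-5) = 0)
y = 0 (y = (0*7)*1 = 0*1 = 0)
G = 0
(G - 15*(-3)*18)/(-3517 - 1576) = (0 - 15*(-3)*18)/(-3517 - 1576) = (0 + 45*18)/(-5093) = (0 + 810)*(-1/5093) = 810*(-1/5093) = -810/5093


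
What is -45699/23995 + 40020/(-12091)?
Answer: -1512826509/290123545 ≈ -5.2144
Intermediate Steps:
-45699/23995 + 40020/(-12091) = -45699*1/23995 + 40020*(-1/12091) = -45699/23995 - 40020/12091 = -1512826509/290123545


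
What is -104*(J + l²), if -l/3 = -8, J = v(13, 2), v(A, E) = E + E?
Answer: -60320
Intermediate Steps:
v(A, E) = 2*E
J = 4 (J = 2*2 = 4)
l = 24 (l = -3*(-8) = 24)
-104*(J + l²) = -104*(4 + 24²) = -104*(4 + 576) = -104*580 = -60320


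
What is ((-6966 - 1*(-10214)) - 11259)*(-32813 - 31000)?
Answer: 511205943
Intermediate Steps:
((-6966 - 1*(-10214)) - 11259)*(-32813 - 31000) = ((-6966 + 10214) - 11259)*(-63813) = (3248 - 11259)*(-63813) = -8011*(-63813) = 511205943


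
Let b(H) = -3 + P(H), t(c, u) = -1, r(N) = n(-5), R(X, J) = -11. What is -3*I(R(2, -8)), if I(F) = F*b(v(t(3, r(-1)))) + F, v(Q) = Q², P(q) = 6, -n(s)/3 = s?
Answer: 132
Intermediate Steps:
n(s) = -3*s
r(N) = 15 (r(N) = -3*(-5) = 15)
b(H) = 3 (b(H) = -3 + 6 = 3)
I(F) = 4*F (I(F) = F*3 + F = 3*F + F = 4*F)
-3*I(R(2, -8)) = -12*(-11) = -3*(-44) = 132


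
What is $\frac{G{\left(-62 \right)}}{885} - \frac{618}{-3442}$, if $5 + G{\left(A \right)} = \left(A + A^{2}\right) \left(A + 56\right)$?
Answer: $- \frac{38788072}{1523085} \approx -25.467$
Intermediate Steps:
$G{\left(A \right)} = -5 + \left(56 + A\right) \left(A + A^{2}\right)$ ($G{\left(A \right)} = -5 + \left(A + A^{2}\right) \left(A + 56\right) = -5 + \left(A + A^{2}\right) \left(56 + A\right) = -5 + \left(56 + A\right) \left(A + A^{2}\right)$)
$\frac{G{\left(-62 \right)}}{885} - \frac{618}{-3442} = \frac{-5 + \left(-62\right)^{3} + 56 \left(-62\right) + 57 \left(-62\right)^{2}}{885} - \frac{618}{-3442} = \left(-5 - 238328 - 3472 + 57 \cdot 3844\right) \frac{1}{885} - - \frac{309}{1721} = \left(-5 - 238328 - 3472 + 219108\right) \frac{1}{885} + \frac{309}{1721} = \left(-22697\right) \frac{1}{885} + \frac{309}{1721} = - \frac{22697}{885} + \frac{309}{1721} = - \frac{38788072}{1523085}$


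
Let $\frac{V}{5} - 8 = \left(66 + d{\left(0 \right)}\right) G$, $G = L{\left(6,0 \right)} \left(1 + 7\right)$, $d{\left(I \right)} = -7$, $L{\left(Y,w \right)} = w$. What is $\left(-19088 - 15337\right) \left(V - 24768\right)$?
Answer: $851261400$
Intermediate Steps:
$G = 0$ ($G = 0 \left(1 + 7\right) = 0 \cdot 8 = 0$)
$V = 40$ ($V = 40 + 5 \left(66 - 7\right) 0 = 40 + 5 \cdot 59 \cdot 0 = 40 + 5 \cdot 0 = 40 + 0 = 40$)
$\left(-19088 - 15337\right) \left(V - 24768\right) = \left(-19088 - 15337\right) \left(40 - 24768\right) = \left(-34425\right) \left(-24728\right) = 851261400$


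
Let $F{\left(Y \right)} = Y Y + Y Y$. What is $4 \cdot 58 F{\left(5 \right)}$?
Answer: $11600$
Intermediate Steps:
$F{\left(Y \right)} = 2 Y^{2}$ ($F{\left(Y \right)} = Y^{2} + Y^{2} = 2 Y^{2}$)
$4 \cdot 58 F{\left(5 \right)} = 4 \cdot 58 \cdot 2 \cdot 5^{2} = 232 \cdot 2 \cdot 25 = 232 \cdot 50 = 11600$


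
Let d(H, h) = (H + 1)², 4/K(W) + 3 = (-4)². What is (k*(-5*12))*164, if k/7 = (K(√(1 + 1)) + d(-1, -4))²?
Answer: -1102080/169 ≈ -6521.2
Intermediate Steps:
K(W) = 4/13 (K(W) = 4/(-3 + (-4)²) = 4/(-3 + 16) = 4/13)
d(H, h) = (1 + H)²
k = 112/169 (k = 7*(4/13 + (1 - 1)²)² = 7*(4/13 + 0²)² = 7*(4/13 + 0)² = 7*(4/13)² = 7*(16/169) = 112/169 ≈ 0.66272)
(k*(-5*12))*164 = (112*(-5*12)/169)*164 = ((112/169)*(-60))*164 = -6720/169*164 = -1102080/169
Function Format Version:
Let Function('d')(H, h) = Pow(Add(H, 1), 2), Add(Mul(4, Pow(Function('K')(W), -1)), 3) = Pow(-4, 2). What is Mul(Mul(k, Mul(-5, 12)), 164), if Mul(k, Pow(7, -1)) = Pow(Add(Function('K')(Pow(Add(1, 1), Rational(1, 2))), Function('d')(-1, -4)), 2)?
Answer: Rational(-1102080, 169) ≈ -6521.2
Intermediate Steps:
Function('K')(W) = Rational(4, 13) (Function('K')(W) = Mul(4, Pow(Add(-3, Pow(-4, 2)), -1)) = Mul(4, Pow(Add(-3, 16), -1)) = Mul(4, Pow(13, -1)) = Mul(4, Rational(1, 13)) = Rational(4, 13))
Function('d')(H, h) = Pow(Add(1, H), 2)
k = Rational(112, 169) (k = Mul(7, Pow(Add(Rational(4, 13), Pow(Add(1, -1), 2)), 2)) = Mul(7, Pow(Add(Rational(4, 13), Pow(0, 2)), 2)) = Mul(7, Pow(Add(Rational(4, 13), 0), 2)) = Mul(7, Pow(Rational(4, 13), 2)) = Mul(7, Rational(16, 169)) = Rational(112, 169) ≈ 0.66272)
Mul(Mul(k, Mul(-5, 12)), 164) = Mul(Mul(Rational(112, 169), Mul(-5, 12)), 164) = Mul(Mul(Rational(112, 169), -60), 164) = Mul(Rational(-6720, 169), 164) = Rational(-1102080, 169)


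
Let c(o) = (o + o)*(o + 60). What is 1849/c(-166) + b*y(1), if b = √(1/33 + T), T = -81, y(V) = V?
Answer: 1849/35192 + 4*I*√5511/33 ≈ 0.05254 + 8.9983*I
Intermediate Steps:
c(o) = 2*o*(60 + o) (c(o) = (2*o)*(60 + o) = 2*o*(60 + o))
b = 4*I*√5511/33 (b = √(1/33 - 81) = √(-2672/33) = 4*I*√5511/33 ≈ 8.9983*I)
1849/c(-166) + b*y(1) = 1849/((2*(-166)*(60 - 166))) + (4*I*√5511/33)*1 = 1849/((2*(-166)*(-106))) + 4*I*√5511/33 = 1849/35192 + 4*I*√5511/33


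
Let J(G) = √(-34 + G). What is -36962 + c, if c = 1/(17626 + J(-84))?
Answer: (-36962*√118 + 651492211*I)/(√118 - 17626*I) ≈ -36962.0 - 2.9802e-8*I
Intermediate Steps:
c = 1/(17626 + I*√118) (c = 1/(17626 + √(-34 - 84)) = 1/(17626 + √(-118)) = 1/(17626 + I*√118) ≈ 5.6734e-5 - 3.5e-8*I)
-36962 + c = -36962 + (8813/155337997 - I*√118/310675994) = -5741603036301/155337997 - I*√118/310675994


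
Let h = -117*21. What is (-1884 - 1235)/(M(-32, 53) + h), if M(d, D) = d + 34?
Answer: 3119/2455 ≈ 1.2705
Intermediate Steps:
M(d, D) = 34 + d
h = -2457
(-1884 - 1235)/(M(-32, 53) + h) = (-1884 - 1235)/((34 - 32) - 2457) = -3119/(2 - 2457) = -3119/(-2455) = -3119*(-1/2455) = 3119/2455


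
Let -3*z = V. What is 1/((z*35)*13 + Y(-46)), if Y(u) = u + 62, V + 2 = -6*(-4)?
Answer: -3/9962 ≈ -0.00030114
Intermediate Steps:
V = 22 (V = -2 - 6*(-4) = -2 + 24 = 22)
z = -22/3 (z = -⅓*22 = -22/3 ≈ -7.3333)
Y(u) = 62 + u
1/((z*35)*13 + Y(-46)) = 1/(-22/3*35*13 + (62 - 46)) = 1/(-770/3*13 + 16) = 1/(-10010/3 + 16) = 1/(-9962/3) = -3/9962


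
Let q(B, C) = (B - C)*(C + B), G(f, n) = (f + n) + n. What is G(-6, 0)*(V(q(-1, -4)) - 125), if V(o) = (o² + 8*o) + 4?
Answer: 96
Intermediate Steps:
G(f, n) = f + 2*n
q(B, C) = (B + C)*(B - C) (q(B, C) = (B - C)*(B + C) = (B + C)*(B - C))
V(o) = 4 + o² + 8*o
G(-6, 0)*(V(q(-1, -4)) - 125) = (-6 + 2*0)*((4 + ((-1)² - 1*(-4)²)² + 8*((-1)² - 1*(-4)²)) - 125) = (-6 + 0)*((4 + (1 - 1*16)² + 8*(1 - 1*16)) - 125) = -6*((4 + (1 - 16)² + 8*(1 - 16)) - 125) = -6*((4 + (-15)² + 8*(-15)) - 125) = -6*((4 + 225 - 120) - 125) = -6*(109 - 125) = -6*(-16) = 96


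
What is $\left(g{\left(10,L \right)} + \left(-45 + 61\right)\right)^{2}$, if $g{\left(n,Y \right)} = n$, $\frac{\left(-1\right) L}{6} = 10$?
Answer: $676$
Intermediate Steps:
$L = -60$ ($L = \left(-6\right) 10 = -60$)
$\left(g{\left(10,L \right)} + \left(-45 + 61\right)\right)^{2} = \left(10 + \left(-45 + 61\right)\right)^{2} = \left(10 + 16\right)^{2} = 26^{2} = 676$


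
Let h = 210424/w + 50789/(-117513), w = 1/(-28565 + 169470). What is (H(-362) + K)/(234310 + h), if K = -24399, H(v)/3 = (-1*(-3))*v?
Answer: -3250057041/3484263743838601 ≈ -9.3278e-7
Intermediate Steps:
w = 1/140905 ≈ 7.0970e-6
H(v) = 9*v (H(v) = 3*((-1*(-3))*v) = 3*(3*v) = 9*v)
h = 3484236209367571/117513 (h = 210424/(1/140905) + 50789/(-117513) = 210424*140905 + 50789*(-1/117513) = 29649793720 - 50789/117513 = 3484236209367571/117513 ≈ 2.9650e+10)
(H(-362) + K)/(234310 + h) = (9*(-362) - 24399)/(234310 + 3484236209367571/117513) = (-3258 - 24399)/(3484263743838601/117513) = -27657*117513/3484263743838601 = -3250057041/3484263743838601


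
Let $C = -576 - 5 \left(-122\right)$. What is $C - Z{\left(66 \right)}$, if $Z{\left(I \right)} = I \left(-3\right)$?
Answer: $232$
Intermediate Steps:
$Z{\left(I \right)} = - 3 I$
$C = 34$ ($C = -576 - -610 = -576 + 610 = 34$)
$C - Z{\left(66 \right)} = 34 - \left(-3\right) 66 = 34 - -198 = 34 + 198 = 232$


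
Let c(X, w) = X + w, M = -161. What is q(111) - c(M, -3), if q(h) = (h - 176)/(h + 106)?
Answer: 35523/217 ≈ 163.70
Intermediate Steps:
q(h) = (-176 + h)/(106 + h)
q(111) - c(M, -3) = (-176 + 111)/(106 + 111) - (-161 - 3) = -65/217 - 1*(-164) = (1/217)*(-65) + 164 = -65/217 + 164 = 35523/217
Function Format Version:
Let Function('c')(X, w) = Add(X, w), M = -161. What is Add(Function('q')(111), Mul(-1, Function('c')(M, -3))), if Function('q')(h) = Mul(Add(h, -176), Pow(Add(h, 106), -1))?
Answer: Rational(35523, 217) ≈ 163.70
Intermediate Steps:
Function('q')(h) = Mul(Pow(Add(106, h), -1), Add(-176, h)) (Function('q')(h) = Mul(Add(-176, h), Pow(Add(106, h), -1)) = Mul(Pow(Add(106, h), -1), Add(-176, h)))
Add(Function('q')(111), Mul(-1, Function('c')(M, -3))) = Add(Mul(Pow(Add(106, 111), -1), Add(-176, 111)), Mul(-1, Add(-161, -3))) = Add(Mul(Pow(217, -1), -65), Mul(-1, -164)) = Add(Mul(Rational(1, 217), -65), 164) = Add(Rational(-65, 217), 164) = Rational(35523, 217)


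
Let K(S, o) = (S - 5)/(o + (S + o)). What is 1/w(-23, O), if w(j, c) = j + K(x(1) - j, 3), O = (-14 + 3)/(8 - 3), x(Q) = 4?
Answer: -3/67 ≈ -0.044776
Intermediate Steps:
O = -11/5 ≈ -2.2000
K(S, o) = (-5 + S)/(S + 2*o)
w(j, c) = j + (-1 - j)/(10 - j) (w(j, c) = j + (-5 + (4 - j))/((4 - j) + 2*3) = j + (-1 - j)/((4 - j) + 6) = j + (-1 - j)/(10 - j))
1/w(-23, O) = 1/((1 - 23 - 23*(-10 - 23))/(-10 - 23)) = 1/((1 - 23 - 23*(-33))/(-33)) = 1/(-(1 - 23 + 759)/33) = 1/(-1/33*737) = 1/(-67/3) = -3/67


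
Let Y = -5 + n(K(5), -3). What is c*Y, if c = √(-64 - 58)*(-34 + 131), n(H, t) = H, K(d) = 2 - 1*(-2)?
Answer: -97*I*√122 ≈ -1071.4*I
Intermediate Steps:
K(d) = 4 (K(d) = 2 + 2 = 4)
Y = -1 (Y = -5 + 4 = -1)
c = 97*I*√122 (c = √(-122)*97 = (I*√122)*97 = 97*I*√122 ≈ 1071.4*I)
c*Y = (97*I*√122)*(-1) = -97*I*√122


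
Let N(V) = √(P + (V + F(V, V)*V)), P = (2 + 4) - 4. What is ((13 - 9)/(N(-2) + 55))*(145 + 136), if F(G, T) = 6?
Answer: 61820/3037 - 2248*I*√3/3037 ≈ 20.356 - 1.2821*I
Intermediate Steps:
P = 2 (P = 6 - 4 = 2)
N(V) = √(2 + 7*V) (N(V) = √(2 + (V + 6*V)) = √(2 + 7*V))
((13 - 9)/(N(-2) + 55))*(145 + 136) = ((13 - 9)/(√(2 + 7*(-2)) + 55))*(145 + 136) = (4/(√(2 - 14) + 55))*281 = (4/(√(-12) + 55))*281 = (4/(2*I*√3 + 55))*281 = (4/(55 + 2*I*√3))*281 = 1124/(55 + 2*I*√3)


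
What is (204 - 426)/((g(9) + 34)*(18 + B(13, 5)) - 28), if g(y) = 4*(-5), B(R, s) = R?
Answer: -111/203 ≈ -0.54680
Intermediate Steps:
g(y) = -20
(204 - 426)/((g(9) + 34)*(18 + B(13, 5)) - 28) = (204 - 426)/((-20 + 34)*(18 + 13) - 28) = -222/(14*31 - 28) = -222/(434 - 28) = -222/406 = -222*1/406 = -111/203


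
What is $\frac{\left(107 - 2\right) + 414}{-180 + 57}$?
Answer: $- \frac{173}{41} \approx -4.2195$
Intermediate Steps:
$\frac{\left(107 - 2\right) + 414}{-180 + 57} = \frac{\left(107 - 2\right) + 414}{-123} = \left(105 + 414\right) \left(- \frac{1}{123}\right) = 519 \left(- \frac{1}{123}\right) = - \frac{173}{41}$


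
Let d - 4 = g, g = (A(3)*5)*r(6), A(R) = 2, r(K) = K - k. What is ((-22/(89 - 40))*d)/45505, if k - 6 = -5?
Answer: -1188/2229745 ≈ -0.00053280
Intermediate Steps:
k = 1 (k = 6 - 5 = 1)
r(K) = -1 + K (r(K) = K - 1*1 = K - 1 = -1 + K)
g = 50 (g = (2*5)*(-1 + 6) = 10*5 = 50)
d = 54 (d = 4 + 50 = 54)
((-22/(89 - 40))*d)/45505 = (-22/(89 - 40)*54)/45505 = (-22/49*54)*(1/45505) = (-22*1/49*54)*(1/45505) = -22/49*54*(1/45505) = -1188/49*1/45505 = -1188/2229745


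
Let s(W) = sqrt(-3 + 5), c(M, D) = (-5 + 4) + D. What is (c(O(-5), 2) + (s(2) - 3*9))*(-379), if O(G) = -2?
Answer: 9854 - 379*sqrt(2) ≈ 9318.0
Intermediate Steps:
c(M, D) = -1 + D
s(W) = sqrt(2)
(c(O(-5), 2) + (s(2) - 3*9))*(-379) = ((-1 + 2) + (sqrt(2) - 3*9))*(-379) = (1 + (sqrt(2) - 27))*(-379) = (1 + (-27 + sqrt(2)))*(-379) = (-26 + sqrt(2))*(-379) = 9854 - 379*sqrt(2)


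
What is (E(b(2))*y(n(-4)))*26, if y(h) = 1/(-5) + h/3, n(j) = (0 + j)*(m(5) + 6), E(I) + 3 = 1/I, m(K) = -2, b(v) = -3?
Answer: 4316/9 ≈ 479.56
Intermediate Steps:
E(I) = -3 + 1/I
n(j) = 4*j (n(j) = (0 + j)*(-2 + 6) = j*4 = 4*j)
y(h) = -1/5 + h/3 (y(h) = 1*(-1/5) + h*(1/3) = -1/5 + h/3)
(E(b(2))*y(n(-4)))*26 = ((-3 + 1/(-3))*(-1/5 + (4*(-4))/3))*26 = ((-3 - 1/3)*(-1/5 + (1/3)*(-16)))*26 = -10*(-1/5 - 16/3)/3*26 = -10/3*(-83/15)*26 = (166/9)*26 = 4316/9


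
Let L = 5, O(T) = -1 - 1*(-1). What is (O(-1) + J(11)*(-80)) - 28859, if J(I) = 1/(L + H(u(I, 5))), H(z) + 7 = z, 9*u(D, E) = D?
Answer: -201293/7 ≈ -28756.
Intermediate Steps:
u(D, E) = D/9
O(T) = 0 (O(T) = -1 + 1 = 0)
H(z) = -7 + z
J(I) = 1/(-2 + I/9) (J(I) = 1/(5 + (-7 + I/9)) = 1/(-2 + I/9))
(O(-1) + J(11)*(-80)) - 28859 = (0 + (9/(-18 + 11))*(-80)) - 28859 = (0 + (9/(-7))*(-80)) - 28859 = (0 + (9*(-1/7))*(-80)) - 28859 = (0 - 9/7*(-80)) - 28859 = (0 + 720/7) - 28859 = 720/7 - 28859 = -201293/7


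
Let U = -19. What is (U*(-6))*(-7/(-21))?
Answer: 38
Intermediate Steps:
(U*(-6))*(-7/(-21)) = (-19*(-6))*(-7/(-21)) = 114*(-7*(-1/21)) = 114*(⅓) = 38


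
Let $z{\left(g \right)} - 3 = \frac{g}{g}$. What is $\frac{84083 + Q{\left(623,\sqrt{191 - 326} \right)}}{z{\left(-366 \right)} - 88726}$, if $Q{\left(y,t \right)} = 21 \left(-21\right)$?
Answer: $- \frac{41821}{44361} \approx -0.94274$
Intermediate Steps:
$z{\left(g \right)} = 4$ ($z{\left(g \right)} = 3 + \frac{g}{g} = 3 + 1 = 4$)
$Q{\left(y,t \right)} = -441$
$\frac{84083 + Q{\left(623,\sqrt{191 - 326} \right)}}{z{\left(-366 \right)} - 88726} = \frac{84083 - 441}{4 - 88726} = \frac{83642}{-88722} = 83642 \left(- \frac{1}{88722}\right) = - \frac{41821}{44361}$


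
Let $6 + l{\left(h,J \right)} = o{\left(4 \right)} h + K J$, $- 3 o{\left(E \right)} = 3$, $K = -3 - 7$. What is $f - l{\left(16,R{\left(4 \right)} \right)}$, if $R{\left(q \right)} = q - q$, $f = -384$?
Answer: $-362$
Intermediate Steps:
$K = -10$ ($K = -3 - 7 = -10$)
$o{\left(E \right)} = -1$ ($o{\left(E \right)} = \left(- \frac{1}{3}\right) 3 = -1$)
$R{\left(q \right)} = 0$
$l{\left(h,J \right)} = -6 - h - 10 J$ ($l{\left(h,J \right)} = -6 - \left(h + 10 J\right) = -6 - h - 10 J$)
$f - l{\left(16,R{\left(4 \right)} \right)} = -384 - \left(-6 - 16 - 0\right) = -384 - \left(-6 - 16 + 0\right) = -384 - -22 = -384 + 22 = -362$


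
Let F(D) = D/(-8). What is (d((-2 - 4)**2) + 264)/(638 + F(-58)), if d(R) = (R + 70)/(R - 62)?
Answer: 13516/33553 ≈ 0.40283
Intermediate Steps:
d(R) = (70 + R)/(-62 + R)
F(D) = -D/8 (F(D) = D*(-1/8) = -D/8)
(d((-2 - 4)**2) + 264)/(638 + F(-58)) = ((70 + (-2 - 4)**2)/(-62 + (-2 - 4)**2) + 264)/(638 - 1/8*(-58)) = ((70 + (-6)**2)/(-62 + (-6)**2) + 264)/(638 + 29/4) = ((70 + 36)/(-62 + 36) + 264)/(2581/4) = (106/(-26) + 264)*(4/2581) = (-1/26*106 + 264)*(4/2581) = (-53/13 + 264)*(4/2581) = (3379/13)*(4/2581) = 13516/33553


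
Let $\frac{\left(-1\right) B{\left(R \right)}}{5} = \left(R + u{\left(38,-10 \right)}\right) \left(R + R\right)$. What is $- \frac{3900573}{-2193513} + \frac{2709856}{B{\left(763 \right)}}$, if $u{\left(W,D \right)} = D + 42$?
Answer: $\frac{421813961141}{316798115025} \approx 1.3315$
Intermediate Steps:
$u{\left(W,D \right)} = 42 + D$
$B{\left(R \right)} = - 10 R \left(32 + R\right)$ ($B{\left(R \right)} = - 5 \left(R + \left(42 - 10\right)\right) \left(R + R\right) = - 5 \left(R + 32\right) 2 R = - 5 \left(32 + R\right) 2 R = - 5 \cdot 2 R \left(32 + R\right) = - 10 R \left(32 + R\right)$)
$- \frac{3900573}{-2193513} + \frac{2709856}{B{\left(763 \right)}} = - \frac{3900573}{-2193513} + \frac{2709856}{\left(-10\right) 763 \left(32 + 763\right)} = \left(-3900573\right) \left(- \frac{1}{2193513}\right) + \frac{2709856}{\left(-10\right) 763 \cdot 795} = \frac{1300191}{731171} + \frac{2709856}{-6065850} = \frac{1300191}{731171} + 2709856 \left(- \frac{1}{6065850}\right) = \frac{1300191}{731171} - \frac{1354928}{3032925} = \frac{421813961141}{316798115025}$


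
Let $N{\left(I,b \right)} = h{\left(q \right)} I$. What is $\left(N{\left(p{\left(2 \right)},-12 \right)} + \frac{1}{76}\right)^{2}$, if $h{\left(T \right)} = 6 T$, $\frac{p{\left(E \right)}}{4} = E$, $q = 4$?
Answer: $\frac{212955649}{5776} \approx 36869.0$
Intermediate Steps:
$p{\left(E \right)} = 4 E$
$N{\left(I,b \right)} = 24 I$ ($N{\left(I,b \right)} = 6 \cdot 4 I = 24 I$)
$\left(N{\left(p{\left(2 \right)},-12 \right)} + \frac{1}{76}\right)^{2} = \left(24 \cdot 4 \cdot 2 + \frac{1}{76}\right)^{2} = \left(24 \cdot 8 + \frac{1}{76}\right)^{2} = \left(192 + \frac{1}{76}\right)^{2} = \left(\frac{14593}{76}\right)^{2} = \frac{212955649}{5776}$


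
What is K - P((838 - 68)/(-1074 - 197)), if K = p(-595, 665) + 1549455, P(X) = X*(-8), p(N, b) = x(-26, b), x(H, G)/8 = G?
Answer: 1976112865/1271 ≈ 1.5548e+6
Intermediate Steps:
x(H, G) = 8*G
p(N, b) = 8*b
P(X) = -8*X
K = 1554775 (K = 8*665 + 1549455 = 5320 + 1549455 = 1554775)
K - P((838 - 68)/(-1074 - 197)) = 1554775 - (-8)*(838 - 68)/(-1074 - 197) = 1554775 - (-8)*770/(-1271) = 1554775 - (-8)*770*(-1/1271) = 1554775 - (-8)*(-770)/1271 = 1554775 - 1*6160/1271 = 1554775 - 6160/1271 = 1976112865/1271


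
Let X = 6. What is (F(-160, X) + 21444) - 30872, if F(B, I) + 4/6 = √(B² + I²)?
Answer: -28286/3 + 2*√6409 ≈ -9268.6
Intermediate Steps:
F(B, I) = -⅔ + √(B² + I²)
(F(-160, X) + 21444) - 30872 = ((-⅔ + √((-160)² + 6²)) + 21444) - 30872 = ((-⅔ + √(25600 + 36)) + 21444) - 30872 = ((-⅔ + √25636) + 21444) - 30872 = ((-⅔ + 2*√6409) + 21444) - 30872 = (64330/3 + 2*√6409) - 30872 = -28286/3 + 2*√6409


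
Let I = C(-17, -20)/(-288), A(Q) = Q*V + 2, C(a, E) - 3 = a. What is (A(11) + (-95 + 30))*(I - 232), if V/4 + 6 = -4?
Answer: 16800703/144 ≈ 1.1667e+5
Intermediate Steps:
V = -40 (V = -24 + 4*(-4) = -24 - 16 = -40)
C(a, E) = 3 + a
A(Q) = 2 - 40*Q (A(Q) = Q*(-40) + 2 = -40*Q + 2 = 2 - 40*Q)
I = 7/144 (I = (3 - 17)/(-288) = -14*(-1/288) = 7/144 ≈ 0.048611)
(A(11) + (-95 + 30))*(I - 232) = ((2 - 40*11) + (-95 + 30))*(7/144 - 232) = ((2 - 440) - 65)*(-33401/144) = (-438 - 65)*(-33401/144) = -503*(-33401/144) = 16800703/144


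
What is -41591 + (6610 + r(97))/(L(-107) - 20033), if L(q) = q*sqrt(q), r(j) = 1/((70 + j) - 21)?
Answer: (-649734602*sqrt(107) + 121647070499*I)/(146*(-20033*I + 107*sqrt(107))) ≈ -41591.0 + 0.018173*I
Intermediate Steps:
r(j) = 1/(49 + j)
L(q) = q**(3/2)
-41591 + (6610 + r(97))/(L(-107) - 20033) = -41591 + (6610 + 1/(49 + 97))/((-107)**(3/2) - 20033) = -41591 + (6610 + 1/146)/(-107*I*sqrt(107) - 20033) = -41591 + (6610 + 1/146)/(-20033 - 107*I*sqrt(107)) = -41591 + 965061/(146*(-20033 - 107*I*sqrt(107)))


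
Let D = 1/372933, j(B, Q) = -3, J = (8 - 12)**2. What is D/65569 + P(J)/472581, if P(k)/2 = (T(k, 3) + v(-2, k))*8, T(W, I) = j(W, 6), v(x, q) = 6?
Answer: 43471739951/427998126379131 ≈ 0.00010157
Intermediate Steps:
J = 16 (J = (-4)**2 = 16)
T(W, I) = -3
D = 1/372933 ≈ 2.6814e-6
P(k) = 48 (P(k) = 2*((-3 + 6)*8) = 2*(3*8) = 2*24 = 48)
D/65569 + P(J)/472581 = (1/372933)/65569 + 48/472581 = (1/372933)*(1/65569) + 48*(1/472581) = 1/24452843877 + 16/157527 = 43471739951/427998126379131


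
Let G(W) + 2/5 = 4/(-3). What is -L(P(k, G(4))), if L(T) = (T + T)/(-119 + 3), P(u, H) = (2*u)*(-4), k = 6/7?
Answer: -24/203 ≈ -0.11823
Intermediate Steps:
k = 6/7 (k = 6*(1/7) = 6/7 ≈ 0.85714)
G(W) = -26/15 (G(W) = -2/5 + 4/(-3) = -2/5 + 4*(-1/3) = -2/5 - 4/3 = -26/15)
P(u, H) = -8*u
L(T) = -T/58 (L(T) = (2*T)/(-116) = (2*T)*(-1/116) = -T/58)
-L(P(k, G(4))) = -(-1)*(-8*6/7)/58 = -(-1)*(-48)/(58*7) = -1*24/203 = -24/203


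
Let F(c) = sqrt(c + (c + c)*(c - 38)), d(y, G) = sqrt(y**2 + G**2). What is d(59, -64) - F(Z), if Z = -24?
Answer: sqrt(7577) - 6*sqrt(82) ≈ 32.714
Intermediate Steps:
d(y, G) = sqrt(G**2 + y**2)
F(c) = sqrt(c + 2*c*(-38 + c)) (F(c) = sqrt(c + (2*c)*(-38 + c)) = sqrt(c + 2*c*(-38 + c)))
d(59, -64) - F(Z) = sqrt((-64)**2 + 59**2) - sqrt(-24*(-75 + 2*(-24))) = sqrt(4096 + 3481) - sqrt(-24*(-75 - 48)) = sqrt(7577) - sqrt(-24*(-123)) = sqrt(7577) - sqrt(2952) = sqrt(7577) - 6*sqrt(82)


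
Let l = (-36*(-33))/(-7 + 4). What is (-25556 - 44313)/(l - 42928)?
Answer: 69869/43324 ≈ 1.6127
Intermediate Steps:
l = -396 (l = 1188/(-3) = 1188*(-⅓) = -396)
(-25556 - 44313)/(l - 42928) = (-25556 - 44313)/(-396 - 42928) = -69869/(-43324) = -69869*(-1/43324) = 69869/43324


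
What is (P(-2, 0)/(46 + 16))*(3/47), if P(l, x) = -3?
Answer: -9/2914 ≈ -0.0030885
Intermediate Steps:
(P(-2, 0)/(46 + 16))*(3/47) = (-3/(46 + 16))*(3/47) = (-3/62)*(3*(1/47)) = -3*1/62*(3/47) = -3/62*3/47 = -9/2914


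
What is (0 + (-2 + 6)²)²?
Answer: 256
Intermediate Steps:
(0 + (-2 + 6)²)² = (0 + 4²)² = (0 + 16)² = 16² = 256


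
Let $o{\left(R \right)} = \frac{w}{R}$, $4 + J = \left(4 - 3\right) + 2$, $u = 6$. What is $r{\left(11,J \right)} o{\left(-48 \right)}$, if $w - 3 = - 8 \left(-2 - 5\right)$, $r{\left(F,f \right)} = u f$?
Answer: $\frac{59}{8} \approx 7.375$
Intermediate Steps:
$J = -1$ ($J = -4 + \left(\left(4 - 3\right) + 2\right) = -4 + \left(1 + 2\right) = -4 + 3 = -1$)
$r{\left(F,f \right)} = 6 f$
$w = 59$ ($w = 3 - 8 \left(-2 - 5\right) = 3 - -56 = 3 + 56 = 59$)
$o{\left(R \right)} = \frac{59}{R}$
$r{\left(11,J \right)} o{\left(-48 \right)} = 6 \left(-1\right) \frac{59}{-48} = - 6 \cdot 59 \left(- \frac{1}{48}\right) = \left(-6\right) \left(- \frac{59}{48}\right) = \frac{59}{8}$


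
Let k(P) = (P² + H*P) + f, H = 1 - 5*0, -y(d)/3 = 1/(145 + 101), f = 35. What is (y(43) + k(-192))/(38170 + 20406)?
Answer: 3009973/4803232 ≈ 0.62666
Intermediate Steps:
y(d) = -1/82 (y(d) = -3/(145 + 101) = -3/246 = -3*1/246 = -1/82)
H = 1 (H = 1 + 0 = 1)
k(P) = 35 + P + P² (k(P) = (P² + 1*P) + 35 = (P² + P) + 35 = (P + P²) + 35 = 35 + P + P²)
(y(43) + k(-192))/(38170 + 20406) = (-1/82 + (35 - 192 + (-192)²))/(38170 + 20406) = (-1/82 + (35 - 192 + 36864))/58576 = (-1/82 + 36707)*(1/58576) = (3009973/82)*(1/58576) = 3009973/4803232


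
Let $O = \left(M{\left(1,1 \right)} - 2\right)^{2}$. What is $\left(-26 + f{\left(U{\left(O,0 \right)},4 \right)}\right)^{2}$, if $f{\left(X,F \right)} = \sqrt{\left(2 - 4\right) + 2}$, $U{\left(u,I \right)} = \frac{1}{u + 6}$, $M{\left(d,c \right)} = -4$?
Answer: $676$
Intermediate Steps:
$O = 36$ ($O = \left(-4 - 2\right)^{2} = \left(-6\right)^{2} = 36$)
$U{\left(u,I \right)} = \frac{1}{6 + u}$
$f{\left(X,F \right)} = 0$ ($f{\left(X,F \right)} = \sqrt{\left(2 - 4\right) + 2} = \sqrt{-2 + 2} = \sqrt{0} = 0$)
$\left(-26 + f{\left(U{\left(O,0 \right)},4 \right)}\right)^{2} = \left(-26 + 0\right)^{2} = \left(-26\right)^{2} = 676$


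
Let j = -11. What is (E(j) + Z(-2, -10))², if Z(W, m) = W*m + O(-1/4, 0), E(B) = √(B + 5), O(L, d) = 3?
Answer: (23 + I*√6)² ≈ 523.0 + 112.68*I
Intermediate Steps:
E(B) = √(5 + B)
Z(W, m) = 3 + W*m (Z(W, m) = W*m + 3 = 3 + W*m)
(E(j) + Z(-2, -10))² = (√(5 - 11) + (3 - 2*(-10)))² = (√(-6) + (3 + 20))² = (I*√6 + 23)² = (23 + I*√6)²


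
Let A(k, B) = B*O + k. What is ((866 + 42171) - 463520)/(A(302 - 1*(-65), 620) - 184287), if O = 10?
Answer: 140161/59240 ≈ 2.3660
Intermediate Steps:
A(k, B) = k + 10*B (A(k, B) = B*10 + k = 10*B + k = k + 10*B)
((866 + 42171) - 463520)/(A(302 - 1*(-65), 620) - 184287) = ((866 + 42171) - 463520)/(((302 - 1*(-65)) + 10*620) - 184287) = (43037 - 463520)/(((302 + 65) + 6200) - 184287) = -420483/((367 + 6200) - 184287) = -420483/(6567 - 184287) = -420483/(-177720) = -420483*(-1/177720) = 140161/59240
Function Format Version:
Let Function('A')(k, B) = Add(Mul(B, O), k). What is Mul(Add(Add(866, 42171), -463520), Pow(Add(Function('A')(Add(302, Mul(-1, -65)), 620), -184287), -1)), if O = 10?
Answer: Rational(140161, 59240) ≈ 2.3660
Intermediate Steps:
Function('A')(k, B) = Add(k, Mul(10, B)) (Function('A')(k, B) = Add(Mul(B, 10), k) = Add(Mul(10, B), k) = Add(k, Mul(10, B)))
Mul(Add(Add(866, 42171), -463520), Pow(Add(Function('A')(Add(302, Mul(-1, -65)), 620), -184287), -1)) = Mul(Add(Add(866, 42171), -463520), Pow(Add(Add(Add(302, Mul(-1, -65)), Mul(10, 620)), -184287), -1)) = Mul(Add(43037, -463520), Pow(Add(Add(Add(302, 65), 6200), -184287), -1)) = Mul(-420483, Pow(Add(Add(367, 6200), -184287), -1)) = Mul(-420483, Pow(Add(6567, -184287), -1)) = Mul(-420483, Pow(-177720, -1)) = Mul(-420483, Rational(-1, 177720)) = Rational(140161, 59240)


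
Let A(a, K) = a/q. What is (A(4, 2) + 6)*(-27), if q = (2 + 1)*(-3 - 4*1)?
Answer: -1098/7 ≈ -156.86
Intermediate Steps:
q = -21 (q = 3*(-3 - 4) = 3*(-7) = -21)
A(a, K) = -a/21 (A(a, K) = a/(-21) = a*(-1/21) = -a/21)
(A(4, 2) + 6)*(-27) = (-1/21*4 + 6)*(-27) = (-4/21 + 6)*(-27) = (122/21)*(-27) = -1098/7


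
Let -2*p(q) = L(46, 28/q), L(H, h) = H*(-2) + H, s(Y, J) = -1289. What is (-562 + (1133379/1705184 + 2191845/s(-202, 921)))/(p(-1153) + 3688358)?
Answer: -382408006297/623615053561312 ≈ -0.00061321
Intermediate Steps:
L(H, h) = -H (L(H, h) = -2*H + H = -H)
p(q) = 23 (p(q) = -(-1)*46/2 = -½*(-46) = 23)
(-562 + (1133379/1705184 + 2191845/s(-202, 921)))/(p(-1153) + 3688358) = (-562 + (1133379/1705184 + 2191845/(-1289)))/(23 + 3688358) = (-562 + (1133379*(1/1705184) + 2191845*(-1/1289)))/3688381 = (-562 + (87183/131168 - 2191845/1289))*(1/3688381) = (-562 - 287387546073/169075552)*(1/3688381) = -382408006297/169075552*1/3688381 = -382408006297/623615053561312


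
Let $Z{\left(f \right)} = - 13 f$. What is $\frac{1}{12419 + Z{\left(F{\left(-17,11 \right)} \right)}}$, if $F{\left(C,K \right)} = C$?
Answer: $\frac{1}{12640} \approx 7.9114 \cdot 10^{-5}$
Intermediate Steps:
$\frac{1}{12419 + Z{\left(F{\left(-17,11 \right)} \right)}} = \frac{1}{12419 - -221} = \frac{1}{12419 + 221} = \frac{1}{12640}$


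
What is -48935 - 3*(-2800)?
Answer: -40535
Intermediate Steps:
-48935 - 3*(-2800) = -48935 - 1*(-8400) = -48935 + 8400 = -40535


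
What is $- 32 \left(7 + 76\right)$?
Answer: $-2656$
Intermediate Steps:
$- 32 \left(7 + 76\right) = \left(-32\right) 83 = -2656$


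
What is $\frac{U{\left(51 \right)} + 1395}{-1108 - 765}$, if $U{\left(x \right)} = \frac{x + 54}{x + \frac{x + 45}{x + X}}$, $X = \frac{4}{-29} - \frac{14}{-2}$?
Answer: $- \frac{20573530}{27583671} \approx -0.74586$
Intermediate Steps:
$X = \frac{199}{29}$ ($X = 4 \left(- \frac{1}{29}\right) - -7 = - \frac{4}{29} + 7 = \frac{199}{29} \approx 6.8621$)
$U{\left(x \right)} = \frac{54 + x}{x + \frac{45 + x}{\frac{199}{29} + x}}$ ($U{\left(x \right)} = \frac{x + 54}{x + \frac{x + 45}{x + \frac{199}{29}}} = \frac{54 + x}{x + \frac{45 + x}{\frac{199}{29} + x}}$)
$\frac{U{\left(51 \right)} + 1395}{-1108 - 765} = \frac{\frac{10746 + 29 \cdot 51^{2} + 1765 \cdot 51}{1305 + 29 \cdot 51^{2} + 228 \cdot 51} + 1395}{-1108 - 765} = \frac{\frac{10746 + 29 \cdot 2601 + 90015}{1305 + 29 \cdot 2601 + 11628} + 1395}{-1873} = \left(\frac{10746 + 75429 + 90015}{1305 + 75429 + 11628} + 1395\right) \left(- \frac{1}{1873}\right) = \left(\frac{1}{88362} \cdot 176190 + 1395\right) \left(- \frac{1}{1873}\right) = \left(\frac{29365}{14727} + 1395\right) \left(- \frac{1}{1873}\right) = \frac{20573530}{14727} \left(- \frac{1}{1873}\right) = - \frac{20573530}{27583671}$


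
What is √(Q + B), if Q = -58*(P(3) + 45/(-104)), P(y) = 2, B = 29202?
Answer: √19679101/26 ≈ 170.62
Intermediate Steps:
Q = -4727/52 (Q = -58*(2 + 45/(-104)) = -58*(2 + 45*(-1/104)) = -58*(2 - 45/104) = -58*163/104 = -4727/52 ≈ -90.904)
√(Q + B) = √(-4727/52 + 29202) = √(1513777/52) = √19679101/26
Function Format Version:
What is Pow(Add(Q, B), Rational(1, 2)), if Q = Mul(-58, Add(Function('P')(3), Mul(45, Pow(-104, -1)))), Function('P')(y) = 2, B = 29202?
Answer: Mul(Rational(1, 26), Pow(19679101, Rational(1, 2))) ≈ 170.62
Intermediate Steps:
Q = Rational(-4727, 52) (Q = Mul(-58, Add(2, Mul(45, Pow(-104, -1)))) = Mul(-58, Add(2, Mul(45, Rational(-1, 104)))) = Mul(-58, Add(2, Rational(-45, 104))) = Mul(-58, Rational(163, 104)) = Rational(-4727, 52) ≈ -90.904)
Pow(Add(Q, B), Rational(1, 2)) = Pow(Add(Rational(-4727, 52), 29202), Rational(1, 2)) = Pow(Rational(1513777, 52), Rational(1, 2)) = Mul(Rational(1, 26), Pow(19679101, Rational(1, 2)))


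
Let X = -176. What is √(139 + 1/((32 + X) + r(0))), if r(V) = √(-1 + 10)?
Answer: √2763318/141 ≈ 11.790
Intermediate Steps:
r(V) = 3 (r(V) = √9 = 3)
√(139 + 1/((32 + X) + r(0))) = √(139 + 1/((32 - 176) + 3)) = √(139 + 1/(-144 + 3)) = √(139 + 1/(-141)) = √(139 - 1/141) = √(19598/141) = √2763318/141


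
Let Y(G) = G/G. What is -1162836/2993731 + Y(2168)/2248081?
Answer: -2614146523985/6730149780211 ≈ -0.38842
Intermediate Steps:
Y(G) = 1
-1162836/2993731 + Y(2168)/2248081 = -1162836/2993731 + 1/2248081 = -2614146523985/6730149780211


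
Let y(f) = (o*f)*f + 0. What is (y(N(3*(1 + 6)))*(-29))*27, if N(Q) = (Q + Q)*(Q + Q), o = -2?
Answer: 4872915936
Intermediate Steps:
N(Q) = 4*Q² (N(Q) = (2*Q)*(2*Q) = 4*Q²)
y(f) = -2*f² (y(f) = (-2*f)*f + 0 = -2*f² + 0 = -2*f²)
(y(N(3*(1 + 6)))*(-29))*27 = (-2*1296*(1 + 6)⁴*(-29))*27 = (-2*(4*(3*7)²)²*(-29))*27 = (-2*(4*21²)²*(-29))*27 = (-2*(4*441)²*(-29))*27 = (-2*1764²*(-29))*27 = (-2*3111696*(-29))*27 = -6223392*(-29)*27 = 180478368*27 = 4872915936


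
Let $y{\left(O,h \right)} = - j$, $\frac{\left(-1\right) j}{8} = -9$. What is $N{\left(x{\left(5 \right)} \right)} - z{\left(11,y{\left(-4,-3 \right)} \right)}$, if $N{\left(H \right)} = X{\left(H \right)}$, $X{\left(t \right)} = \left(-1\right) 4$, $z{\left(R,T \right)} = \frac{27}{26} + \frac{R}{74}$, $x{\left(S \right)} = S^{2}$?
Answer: $- \frac{2495}{481} \approx -5.1871$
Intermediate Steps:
$j = 72$ ($j = \left(-8\right) \left(-9\right) = 72$)
$y{\left(O,h \right)} = -72$ ($y{\left(O,h \right)} = \left(-1\right) 72 = -72$)
$z{\left(R,T \right)} = \frac{27}{26} + \frac{R}{74}$ ($z{\left(R,T \right)} = 27 \cdot \frac{1}{26} + R \frac{1}{74} = \frac{27}{26} + \frac{R}{74}$)
$X{\left(t \right)} = -4$
$N{\left(H \right)} = -4$
$N{\left(x{\left(5 \right)} \right)} - z{\left(11,y{\left(-4,-3 \right)} \right)} = -4 - \left(\frac{27}{26} + \frac{1}{74} \cdot 11\right) = -4 - \left(\frac{27}{26} + \frac{11}{74}\right) = -4 - \frac{571}{481} = - \frac{2495}{481}$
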